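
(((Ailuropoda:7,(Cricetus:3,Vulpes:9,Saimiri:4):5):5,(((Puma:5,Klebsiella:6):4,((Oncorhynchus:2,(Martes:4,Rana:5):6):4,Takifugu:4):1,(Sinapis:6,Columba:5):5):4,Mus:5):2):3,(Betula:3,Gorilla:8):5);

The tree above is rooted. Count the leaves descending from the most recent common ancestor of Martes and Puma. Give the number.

The MRCA of Martes and Puma is the node subtending ((Puma,Klebsiella),((Oncorhynchus,(Martes,Rana)),Takifugu),(Sinapis,Columba)).
That clade contains 8 terminal taxa: Columba, Klebsiella, Martes, Oncorhynchus, Puma, Rana, Sinapis, Takifugu.

8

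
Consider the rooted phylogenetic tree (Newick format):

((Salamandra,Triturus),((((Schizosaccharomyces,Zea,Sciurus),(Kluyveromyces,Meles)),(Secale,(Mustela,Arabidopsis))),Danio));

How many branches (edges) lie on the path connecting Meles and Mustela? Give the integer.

6

The MRCA of Meles and Mustela is the node subtending (((Schizosaccharomyces,Zea,Sciurus),(Kluyveromyces,Meles)),(Secale,(Mustela,Arabidopsis))).
From Meles up to that node: 3 branches. From Mustela up to the same node: 3 branches. Total: 3 + 3 = 6.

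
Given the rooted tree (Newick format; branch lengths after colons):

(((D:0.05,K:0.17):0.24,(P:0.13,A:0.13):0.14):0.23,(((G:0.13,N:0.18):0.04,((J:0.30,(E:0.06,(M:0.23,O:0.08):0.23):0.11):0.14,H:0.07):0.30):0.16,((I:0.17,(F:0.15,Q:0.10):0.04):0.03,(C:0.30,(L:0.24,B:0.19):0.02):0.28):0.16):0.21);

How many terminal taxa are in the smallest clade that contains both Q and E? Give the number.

The MRCA of Q and E is the node subtending (((G,N),((J,(E,(M,O))),H)),((I,(F,Q)),(C,(L,B)))).
That clade contains 13 terminal taxa: B, C, E, F, G, H, I, J, L, M, N, O, Q.

13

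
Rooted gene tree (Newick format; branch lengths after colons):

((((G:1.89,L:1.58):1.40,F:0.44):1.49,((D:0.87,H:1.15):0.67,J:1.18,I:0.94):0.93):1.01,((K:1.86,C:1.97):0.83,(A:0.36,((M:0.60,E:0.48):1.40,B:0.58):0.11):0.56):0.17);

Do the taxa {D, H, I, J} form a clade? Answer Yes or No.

Yes

The most recent common ancestor of these taxa subtends ((D,H),J,I).
That clade has exactly 4 tips — every listed taxon and nothing else — so the group is monophyletic.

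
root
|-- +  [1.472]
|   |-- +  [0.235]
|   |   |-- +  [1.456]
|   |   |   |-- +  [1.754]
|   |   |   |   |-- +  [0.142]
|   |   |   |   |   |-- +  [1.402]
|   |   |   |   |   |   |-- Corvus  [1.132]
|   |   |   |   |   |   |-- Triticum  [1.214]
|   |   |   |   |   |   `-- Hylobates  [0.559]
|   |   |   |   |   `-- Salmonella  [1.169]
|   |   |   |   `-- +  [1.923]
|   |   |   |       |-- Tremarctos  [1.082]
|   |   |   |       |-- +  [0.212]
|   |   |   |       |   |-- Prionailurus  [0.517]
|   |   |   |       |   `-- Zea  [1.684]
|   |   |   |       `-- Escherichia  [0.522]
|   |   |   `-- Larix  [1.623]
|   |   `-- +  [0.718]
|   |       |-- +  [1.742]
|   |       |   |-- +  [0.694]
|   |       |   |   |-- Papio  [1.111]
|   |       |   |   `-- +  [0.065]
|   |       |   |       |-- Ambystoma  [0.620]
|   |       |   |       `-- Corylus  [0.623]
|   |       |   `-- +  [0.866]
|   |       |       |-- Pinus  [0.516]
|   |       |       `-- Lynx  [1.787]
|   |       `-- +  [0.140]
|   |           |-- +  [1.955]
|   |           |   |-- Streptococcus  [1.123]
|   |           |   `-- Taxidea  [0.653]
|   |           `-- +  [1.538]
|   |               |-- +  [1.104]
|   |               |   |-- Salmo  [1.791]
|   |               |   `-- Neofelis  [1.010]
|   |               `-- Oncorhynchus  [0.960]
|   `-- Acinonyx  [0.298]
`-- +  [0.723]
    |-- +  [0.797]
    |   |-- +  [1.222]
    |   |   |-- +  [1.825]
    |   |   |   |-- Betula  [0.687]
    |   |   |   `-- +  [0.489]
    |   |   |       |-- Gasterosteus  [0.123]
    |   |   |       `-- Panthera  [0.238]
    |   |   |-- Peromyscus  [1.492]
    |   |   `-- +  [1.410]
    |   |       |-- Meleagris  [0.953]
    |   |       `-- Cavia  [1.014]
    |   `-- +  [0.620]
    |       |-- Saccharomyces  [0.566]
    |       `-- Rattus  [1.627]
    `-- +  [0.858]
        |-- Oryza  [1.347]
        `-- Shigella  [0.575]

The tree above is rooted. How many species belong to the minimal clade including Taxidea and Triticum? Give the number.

The MRCA of Taxidea and Triticum is the node subtending (((((Corvus,Triticum,Hylobates),Salmonella),(Tremarctos,(Prionailurus,Zea),Escherichia)),Larix),(((Papio,(Ambystoma,Corylus)),(Pinus,Lynx)),((Streptococcus,Taxidea),((Salmo,Neofelis),Oncorhynchus)))).
That clade contains 19 terminal taxa: Ambystoma, Corvus, Corylus, Escherichia, Hylobates, Larix, Lynx, Neofelis, Oncorhynchus, Papio, Pinus, Prionailurus, Salmo, Salmonella, Streptococcus, Taxidea, Tremarctos, Triticum, Zea.

19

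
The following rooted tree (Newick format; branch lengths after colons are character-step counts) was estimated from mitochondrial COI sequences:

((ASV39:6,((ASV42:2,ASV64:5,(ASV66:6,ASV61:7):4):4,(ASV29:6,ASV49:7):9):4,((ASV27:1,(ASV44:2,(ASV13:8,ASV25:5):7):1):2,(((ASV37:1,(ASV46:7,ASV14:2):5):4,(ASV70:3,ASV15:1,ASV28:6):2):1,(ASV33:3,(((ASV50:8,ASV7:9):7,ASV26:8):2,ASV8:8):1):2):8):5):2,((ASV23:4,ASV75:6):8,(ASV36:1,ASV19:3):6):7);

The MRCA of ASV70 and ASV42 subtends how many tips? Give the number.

22

The MRCA of ASV70 and ASV42 is the node subtending (ASV39,((ASV42,ASV64,(ASV66,ASV61)),(ASV29,ASV49)),((ASV27,(ASV44,(ASV13,ASV25))),(((ASV37,(ASV46,ASV14)),(ASV70,ASV15,ASV28)),(ASV33,(((ASV50,ASV7),ASV26),ASV8))))).
That clade contains 22 terminal taxa: ASV13, ASV14, ASV15, ASV25, ASV26, ASV27, ASV28, ASV29, ASV33, ASV37, ASV39, ASV42, ASV44, ASV46, ASV49, ASV50, ASV61, ASV64, ASV66, ASV7, ASV70, ASV8.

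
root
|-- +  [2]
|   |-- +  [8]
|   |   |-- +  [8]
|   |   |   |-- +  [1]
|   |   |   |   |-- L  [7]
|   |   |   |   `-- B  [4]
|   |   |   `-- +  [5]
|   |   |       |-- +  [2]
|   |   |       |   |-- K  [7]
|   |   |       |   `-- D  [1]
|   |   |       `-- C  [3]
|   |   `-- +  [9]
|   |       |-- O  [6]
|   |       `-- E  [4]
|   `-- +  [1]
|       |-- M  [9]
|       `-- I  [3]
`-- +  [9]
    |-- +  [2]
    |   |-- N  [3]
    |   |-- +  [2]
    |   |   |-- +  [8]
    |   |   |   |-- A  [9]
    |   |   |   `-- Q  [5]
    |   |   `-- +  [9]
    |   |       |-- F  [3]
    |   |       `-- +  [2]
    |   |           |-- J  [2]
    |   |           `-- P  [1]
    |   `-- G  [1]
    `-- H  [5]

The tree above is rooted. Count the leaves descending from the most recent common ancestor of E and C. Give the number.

The MRCA of E and C is the node subtending (((L,B),((K,D),C)),(O,E)).
That clade contains 7 terminal taxa: B, C, D, E, K, L, O.

7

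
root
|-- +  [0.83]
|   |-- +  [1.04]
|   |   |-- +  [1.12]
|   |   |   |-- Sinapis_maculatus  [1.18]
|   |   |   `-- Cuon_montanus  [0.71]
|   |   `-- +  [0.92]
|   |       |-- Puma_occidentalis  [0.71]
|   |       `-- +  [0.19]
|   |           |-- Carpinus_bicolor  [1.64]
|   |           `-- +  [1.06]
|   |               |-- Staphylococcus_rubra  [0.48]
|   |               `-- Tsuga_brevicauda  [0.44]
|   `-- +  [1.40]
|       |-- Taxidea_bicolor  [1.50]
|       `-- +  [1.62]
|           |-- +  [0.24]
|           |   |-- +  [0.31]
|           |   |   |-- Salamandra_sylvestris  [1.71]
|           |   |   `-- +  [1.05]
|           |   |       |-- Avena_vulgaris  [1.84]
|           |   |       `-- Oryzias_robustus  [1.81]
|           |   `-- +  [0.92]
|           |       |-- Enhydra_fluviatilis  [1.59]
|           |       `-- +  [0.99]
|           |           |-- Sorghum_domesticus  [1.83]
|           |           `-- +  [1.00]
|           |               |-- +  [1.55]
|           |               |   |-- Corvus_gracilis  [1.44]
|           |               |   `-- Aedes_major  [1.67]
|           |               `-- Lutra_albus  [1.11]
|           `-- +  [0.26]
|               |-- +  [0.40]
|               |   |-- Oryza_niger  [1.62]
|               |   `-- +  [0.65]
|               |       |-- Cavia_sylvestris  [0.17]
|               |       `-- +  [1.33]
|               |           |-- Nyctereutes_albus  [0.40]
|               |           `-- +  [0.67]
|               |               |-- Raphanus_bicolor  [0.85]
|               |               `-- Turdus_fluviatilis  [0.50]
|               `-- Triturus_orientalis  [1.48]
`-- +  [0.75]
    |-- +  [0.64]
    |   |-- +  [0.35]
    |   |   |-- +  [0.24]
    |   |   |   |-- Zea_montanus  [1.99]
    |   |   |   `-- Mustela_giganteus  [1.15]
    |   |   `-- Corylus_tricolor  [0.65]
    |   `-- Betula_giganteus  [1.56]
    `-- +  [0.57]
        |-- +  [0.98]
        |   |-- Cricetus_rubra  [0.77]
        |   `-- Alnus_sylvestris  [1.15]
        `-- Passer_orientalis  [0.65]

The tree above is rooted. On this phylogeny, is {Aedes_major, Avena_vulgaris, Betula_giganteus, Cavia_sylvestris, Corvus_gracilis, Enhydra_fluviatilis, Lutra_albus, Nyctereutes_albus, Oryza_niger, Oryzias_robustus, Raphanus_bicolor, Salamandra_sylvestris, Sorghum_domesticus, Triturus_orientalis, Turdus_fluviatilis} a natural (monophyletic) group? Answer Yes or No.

No

The MRCA of the listed taxa is the root, so the smallest clade containing them is the whole tree.
That clade also contains Alnus_sylvestris, Carpinus_bicolor, Corylus_tricolor, Cricetus_rubra, Cuon_montanus, Mustela_giganteus, Passer_orientalis, Puma_occidentalis, Sinapis_maculatus, Staphylococcus_rubra, Taxidea_bicolor, Tsuga_brevicauda, Zea_montanus, which are not in the proposed group, so the group is not monophyletic.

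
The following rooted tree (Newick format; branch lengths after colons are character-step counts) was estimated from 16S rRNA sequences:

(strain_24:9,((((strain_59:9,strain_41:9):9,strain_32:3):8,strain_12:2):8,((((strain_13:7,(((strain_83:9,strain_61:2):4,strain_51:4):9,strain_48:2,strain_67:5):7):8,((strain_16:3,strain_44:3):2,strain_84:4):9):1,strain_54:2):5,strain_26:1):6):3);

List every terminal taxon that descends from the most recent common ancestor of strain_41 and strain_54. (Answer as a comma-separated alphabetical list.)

Tracing strain_41: it sits inside (strain_59,strain_41).
Tracing strain_54: it sits inside (((strain_13,(((strain_83,strain_61),strain_51),strain_48,strain_67)),((strain_16,strain_44),strain_84)),strain_54).
The smallest clade enclosing both is ((((strain_59,strain_41),strain_32),strain_12),((((strain_13,(((strain_83,strain_61),strain_51),strain_48,strain_67)),((strain_16,strain_44),strain_84)),strain_54),strain_26)); the answer is its 15 terminal taxa in alphabetical order.

strain_12, strain_13, strain_16, strain_26, strain_32, strain_41, strain_44, strain_48, strain_51, strain_54, strain_59, strain_61, strain_67, strain_83, strain_84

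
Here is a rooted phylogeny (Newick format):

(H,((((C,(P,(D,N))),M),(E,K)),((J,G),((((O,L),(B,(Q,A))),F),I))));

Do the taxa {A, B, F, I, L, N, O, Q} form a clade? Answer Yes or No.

No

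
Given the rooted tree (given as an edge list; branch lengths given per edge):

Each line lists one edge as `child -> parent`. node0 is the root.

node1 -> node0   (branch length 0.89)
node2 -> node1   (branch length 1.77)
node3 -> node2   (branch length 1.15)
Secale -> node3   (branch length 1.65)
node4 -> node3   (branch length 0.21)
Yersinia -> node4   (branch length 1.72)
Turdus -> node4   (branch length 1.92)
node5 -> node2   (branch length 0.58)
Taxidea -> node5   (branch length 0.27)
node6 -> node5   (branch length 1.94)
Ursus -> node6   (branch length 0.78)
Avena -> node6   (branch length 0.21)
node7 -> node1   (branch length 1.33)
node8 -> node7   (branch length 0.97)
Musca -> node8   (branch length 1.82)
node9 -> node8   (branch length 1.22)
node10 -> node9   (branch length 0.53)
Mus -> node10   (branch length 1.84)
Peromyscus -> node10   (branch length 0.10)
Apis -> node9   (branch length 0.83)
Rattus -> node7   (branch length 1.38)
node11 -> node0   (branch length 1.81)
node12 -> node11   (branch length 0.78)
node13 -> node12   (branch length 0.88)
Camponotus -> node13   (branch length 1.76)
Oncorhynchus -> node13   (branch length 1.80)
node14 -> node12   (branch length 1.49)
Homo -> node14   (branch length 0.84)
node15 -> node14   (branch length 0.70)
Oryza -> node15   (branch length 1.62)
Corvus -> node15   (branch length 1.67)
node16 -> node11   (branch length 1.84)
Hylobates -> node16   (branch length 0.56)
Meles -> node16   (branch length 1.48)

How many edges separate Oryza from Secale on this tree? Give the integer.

9

The MRCA of Oryza and Secale is the root of the tree.
From Oryza up to that node: 5 branches. From Secale up to the same node: 4 branches. Total: 5 + 4 = 9.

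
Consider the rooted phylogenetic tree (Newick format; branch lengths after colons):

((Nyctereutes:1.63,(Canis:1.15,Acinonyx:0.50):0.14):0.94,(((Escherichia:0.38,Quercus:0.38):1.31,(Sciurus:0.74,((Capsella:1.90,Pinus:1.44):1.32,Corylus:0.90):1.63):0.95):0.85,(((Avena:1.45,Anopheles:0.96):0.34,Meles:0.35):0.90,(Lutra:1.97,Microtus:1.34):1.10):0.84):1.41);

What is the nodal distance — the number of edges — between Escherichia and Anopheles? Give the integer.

The MRCA of Escherichia and Anopheles is the node subtending (((Escherichia,Quercus),(Sciurus,((Capsella,Pinus),Corylus))),(((Avena,Anopheles),Meles),(Lutra,Microtus))).
From Escherichia up to that node: 3 branches. From Anopheles up to the same node: 4 branches. Total: 3 + 4 = 7.

7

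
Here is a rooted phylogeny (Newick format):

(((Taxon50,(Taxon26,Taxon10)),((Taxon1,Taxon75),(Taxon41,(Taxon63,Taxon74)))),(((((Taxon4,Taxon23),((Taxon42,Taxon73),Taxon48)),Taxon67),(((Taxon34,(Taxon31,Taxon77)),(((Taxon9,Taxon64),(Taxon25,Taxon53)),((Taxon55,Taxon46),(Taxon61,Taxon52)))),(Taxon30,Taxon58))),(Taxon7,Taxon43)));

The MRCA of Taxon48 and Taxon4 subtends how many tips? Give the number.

The MRCA of Taxon48 and Taxon4 is the node subtending ((Taxon4,Taxon23),((Taxon42,Taxon73),Taxon48)).
That clade contains 5 terminal taxa: Taxon23, Taxon4, Taxon42, Taxon48, Taxon73.

5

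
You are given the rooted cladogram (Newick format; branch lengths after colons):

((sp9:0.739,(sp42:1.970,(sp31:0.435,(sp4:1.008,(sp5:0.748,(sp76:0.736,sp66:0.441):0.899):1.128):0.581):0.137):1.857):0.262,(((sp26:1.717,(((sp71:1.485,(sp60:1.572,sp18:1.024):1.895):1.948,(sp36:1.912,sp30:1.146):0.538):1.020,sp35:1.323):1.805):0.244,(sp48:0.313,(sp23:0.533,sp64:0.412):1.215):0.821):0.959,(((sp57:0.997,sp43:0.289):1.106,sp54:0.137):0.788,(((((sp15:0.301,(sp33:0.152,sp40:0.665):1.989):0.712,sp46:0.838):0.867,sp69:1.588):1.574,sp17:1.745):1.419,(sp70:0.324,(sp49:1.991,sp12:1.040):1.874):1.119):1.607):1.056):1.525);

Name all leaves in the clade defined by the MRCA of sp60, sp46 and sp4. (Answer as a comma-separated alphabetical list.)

sp12, sp15, sp17, sp18, sp23, sp26, sp30, sp31, sp33, sp35, sp36, sp4, sp40, sp42, sp43, sp46, sp48, sp49, sp5, sp54, sp57, sp60, sp64, sp66, sp69, sp70, sp71, sp76, sp9

Tracing sp60: it sits inside (sp60,sp18).
Tracing sp46: it sits inside ((sp15,(sp33,sp40)),sp46).
Tracing sp4: it sits inside (sp4,(sp5,(sp76,sp66))).
The smallest clade enclosing all 3 is the whole tree (their MRCA is the root), so the answer is all 29 tips in alphabetical order.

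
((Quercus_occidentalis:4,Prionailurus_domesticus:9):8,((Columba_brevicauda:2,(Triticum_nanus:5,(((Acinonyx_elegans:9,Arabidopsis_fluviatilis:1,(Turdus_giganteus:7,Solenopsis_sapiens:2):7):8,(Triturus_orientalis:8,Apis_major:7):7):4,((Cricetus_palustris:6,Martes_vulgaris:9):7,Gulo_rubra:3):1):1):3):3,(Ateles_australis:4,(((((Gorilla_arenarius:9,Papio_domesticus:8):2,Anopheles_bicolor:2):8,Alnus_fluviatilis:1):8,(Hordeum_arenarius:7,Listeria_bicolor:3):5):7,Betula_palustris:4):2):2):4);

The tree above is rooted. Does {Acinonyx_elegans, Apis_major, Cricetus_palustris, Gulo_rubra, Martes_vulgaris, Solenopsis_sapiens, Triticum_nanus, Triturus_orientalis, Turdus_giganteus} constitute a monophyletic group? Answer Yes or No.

No

The MRCA of the listed taxa subtends (Triticum_nanus,(((Acinonyx_elegans,Arabidopsis_fluviatilis,(Turdus_giganteus,Solenopsis_sapiens)),(Triturus_orientalis,Apis_major)),((Cricetus_palustris,Martes_vulgaris),Gulo_rubra))).
That clade also contains Arabidopsis_fluviatilis, which is not in the proposed group, so the group is not monophyletic.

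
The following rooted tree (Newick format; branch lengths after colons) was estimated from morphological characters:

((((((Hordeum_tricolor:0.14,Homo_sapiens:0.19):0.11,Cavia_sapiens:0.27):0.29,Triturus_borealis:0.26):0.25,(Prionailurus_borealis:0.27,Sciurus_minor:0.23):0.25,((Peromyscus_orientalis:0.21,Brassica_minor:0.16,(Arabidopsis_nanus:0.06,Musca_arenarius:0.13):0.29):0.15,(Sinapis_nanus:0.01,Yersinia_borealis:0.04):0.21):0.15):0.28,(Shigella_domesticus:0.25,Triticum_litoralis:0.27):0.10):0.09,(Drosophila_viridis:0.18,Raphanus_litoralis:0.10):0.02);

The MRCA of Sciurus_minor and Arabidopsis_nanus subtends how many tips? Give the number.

12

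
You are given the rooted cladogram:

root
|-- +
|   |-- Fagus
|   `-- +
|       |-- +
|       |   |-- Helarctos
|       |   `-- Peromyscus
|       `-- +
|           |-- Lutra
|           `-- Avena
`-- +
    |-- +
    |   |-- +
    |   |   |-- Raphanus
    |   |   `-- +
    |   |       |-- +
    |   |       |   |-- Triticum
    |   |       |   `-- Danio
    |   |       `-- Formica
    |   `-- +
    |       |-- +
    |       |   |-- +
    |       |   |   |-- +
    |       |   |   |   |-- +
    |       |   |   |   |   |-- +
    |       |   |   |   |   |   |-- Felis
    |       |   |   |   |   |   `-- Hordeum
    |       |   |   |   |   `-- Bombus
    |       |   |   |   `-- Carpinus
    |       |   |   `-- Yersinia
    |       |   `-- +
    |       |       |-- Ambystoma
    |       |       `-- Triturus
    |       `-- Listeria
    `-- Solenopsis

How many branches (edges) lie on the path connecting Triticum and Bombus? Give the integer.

10

The MRCA of Triticum and Bombus is the node subtending ((Raphanus,((Triticum,Danio),Formica)),((((((Felis,Hordeum),Bombus),Carpinus),Yersinia),(Ambystoma,Triturus)),Listeria)).
From Triticum up to that node: 4 branches. From Bombus up to the same node: 6 branches. Total: 4 + 6 = 10.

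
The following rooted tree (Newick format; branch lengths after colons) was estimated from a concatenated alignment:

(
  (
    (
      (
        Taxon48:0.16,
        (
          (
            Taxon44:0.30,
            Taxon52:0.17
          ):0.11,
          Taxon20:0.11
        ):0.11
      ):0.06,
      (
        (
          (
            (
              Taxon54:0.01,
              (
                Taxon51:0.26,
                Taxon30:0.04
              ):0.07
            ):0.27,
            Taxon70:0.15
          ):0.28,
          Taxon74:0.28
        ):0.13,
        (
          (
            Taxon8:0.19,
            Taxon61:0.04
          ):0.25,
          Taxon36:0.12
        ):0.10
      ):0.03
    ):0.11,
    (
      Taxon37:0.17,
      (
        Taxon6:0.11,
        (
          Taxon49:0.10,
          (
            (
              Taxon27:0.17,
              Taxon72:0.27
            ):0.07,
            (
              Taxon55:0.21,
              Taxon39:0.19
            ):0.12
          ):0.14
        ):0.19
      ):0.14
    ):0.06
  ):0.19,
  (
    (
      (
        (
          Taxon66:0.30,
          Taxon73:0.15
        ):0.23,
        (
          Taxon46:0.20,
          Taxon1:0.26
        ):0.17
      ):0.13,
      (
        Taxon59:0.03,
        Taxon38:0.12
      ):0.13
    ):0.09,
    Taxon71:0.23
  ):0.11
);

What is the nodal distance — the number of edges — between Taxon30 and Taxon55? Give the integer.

The MRCA of Taxon30 and Taxon55 is the node subtending (((Taxon48,((Taxon44,Taxon52),Taxon20)),((((Taxon54,(Taxon51,Taxon30)),Taxon70),Taxon74),((Taxon8,Taxon61),Taxon36))),(Taxon37,(Taxon6,(Taxon49,((Taxon27,Taxon72),(Taxon55,Taxon39)))))).
From Taxon30 up to that node: 7 branches. From Taxon55 up to the same node: 6 branches. Total: 7 + 6 = 13.

13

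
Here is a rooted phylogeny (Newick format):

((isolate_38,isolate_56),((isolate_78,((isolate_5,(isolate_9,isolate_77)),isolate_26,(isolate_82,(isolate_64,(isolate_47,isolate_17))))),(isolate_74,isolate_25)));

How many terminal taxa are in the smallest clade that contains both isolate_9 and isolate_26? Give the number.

The MRCA of isolate_9 and isolate_26 is the node subtending ((isolate_5,(isolate_9,isolate_77)),isolate_26,(isolate_82,(isolate_64,(isolate_47,isolate_17)))).
That clade contains 8 terminal taxa: isolate_17, isolate_26, isolate_47, isolate_5, isolate_64, isolate_77, isolate_82, isolate_9.

8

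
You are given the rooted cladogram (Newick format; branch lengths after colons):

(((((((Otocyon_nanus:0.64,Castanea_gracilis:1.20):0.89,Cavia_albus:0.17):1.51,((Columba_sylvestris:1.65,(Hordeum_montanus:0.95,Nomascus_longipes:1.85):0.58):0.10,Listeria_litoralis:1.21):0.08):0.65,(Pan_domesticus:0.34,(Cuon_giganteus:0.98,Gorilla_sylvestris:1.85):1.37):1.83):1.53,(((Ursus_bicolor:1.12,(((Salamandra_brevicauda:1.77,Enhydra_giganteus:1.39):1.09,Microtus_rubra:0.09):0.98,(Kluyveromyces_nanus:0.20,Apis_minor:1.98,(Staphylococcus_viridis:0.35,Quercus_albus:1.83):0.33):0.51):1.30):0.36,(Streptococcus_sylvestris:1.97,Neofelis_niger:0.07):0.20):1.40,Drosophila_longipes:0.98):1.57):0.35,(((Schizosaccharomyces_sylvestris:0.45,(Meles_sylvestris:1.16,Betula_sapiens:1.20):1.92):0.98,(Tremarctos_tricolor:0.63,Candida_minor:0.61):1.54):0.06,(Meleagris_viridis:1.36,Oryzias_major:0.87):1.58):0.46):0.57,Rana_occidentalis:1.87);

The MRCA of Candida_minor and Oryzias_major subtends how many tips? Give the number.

7

The MRCA of Candida_minor and Oryzias_major is the node subtending (((Schizosaccharomyces_sylvestris,(Meles_sylvestris,Betula_sapiens)),(Tremarctos_tricolor,Candida_minor)),(Meleagris_viridis,Oryzias_major)).
That clade contains 7 terminal taxa: Betula_sapiens, Candida_minor, Meleagris_viridis, Meles_sylvestris, Oryzias_major, Schizosaccharomyces_sylvestris, Tremarctos_tricolor.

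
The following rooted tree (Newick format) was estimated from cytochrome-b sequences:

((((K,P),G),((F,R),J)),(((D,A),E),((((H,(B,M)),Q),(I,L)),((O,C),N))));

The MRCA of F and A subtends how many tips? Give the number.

18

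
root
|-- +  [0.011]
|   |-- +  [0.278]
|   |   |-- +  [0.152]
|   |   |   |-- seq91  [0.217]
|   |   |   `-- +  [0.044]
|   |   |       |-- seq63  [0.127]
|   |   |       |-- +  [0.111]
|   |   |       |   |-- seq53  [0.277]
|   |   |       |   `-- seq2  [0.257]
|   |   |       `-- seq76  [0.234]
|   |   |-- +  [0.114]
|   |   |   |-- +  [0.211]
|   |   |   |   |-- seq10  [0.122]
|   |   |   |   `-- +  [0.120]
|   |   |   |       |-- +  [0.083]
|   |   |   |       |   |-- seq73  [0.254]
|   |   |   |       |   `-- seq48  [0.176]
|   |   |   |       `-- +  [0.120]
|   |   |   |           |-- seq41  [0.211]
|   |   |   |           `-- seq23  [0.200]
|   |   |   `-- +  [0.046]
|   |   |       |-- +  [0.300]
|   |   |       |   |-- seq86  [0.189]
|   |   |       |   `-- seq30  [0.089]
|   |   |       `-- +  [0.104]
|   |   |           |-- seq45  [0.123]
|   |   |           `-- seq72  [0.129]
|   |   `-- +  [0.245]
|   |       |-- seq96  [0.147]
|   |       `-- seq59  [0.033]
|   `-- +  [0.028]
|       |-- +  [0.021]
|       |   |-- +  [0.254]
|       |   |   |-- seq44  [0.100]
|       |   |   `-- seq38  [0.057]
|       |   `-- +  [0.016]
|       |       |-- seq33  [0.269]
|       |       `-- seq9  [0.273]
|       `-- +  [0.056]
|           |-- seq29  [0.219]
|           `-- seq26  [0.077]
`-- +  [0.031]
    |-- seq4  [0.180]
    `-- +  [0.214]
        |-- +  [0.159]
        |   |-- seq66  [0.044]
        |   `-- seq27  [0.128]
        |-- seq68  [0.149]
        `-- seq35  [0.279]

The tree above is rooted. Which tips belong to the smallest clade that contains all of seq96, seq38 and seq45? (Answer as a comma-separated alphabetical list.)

Tracing seq96: it sits inside (seq96,seq59).
Tracing seq38: it sits inside (seq44,seq38).
Tracing seq45: it sits inside (seq45,seq72).
The smallest clade enclosing all 3 is (((seq91,(seq63,(seq53,seq2),seq76)),((seq10,((seq73,seq48),(seq41,seq23))),((seq86,seq30),(seq45,seq72))),(seq96,seq59)),(((seq44,seq38),(seq33,seq9)),(seq29,seq26))); the answer is its 22 terminal taxa in alphabetical order.

seq10, seq2, seq23, seq26, seq29, seq30, seq33, seq38, seq41, seq44, seq45, seq48, seq53, seq59, seq63, seq72, seq73, seq76, seq86, seq9, seq91, seq96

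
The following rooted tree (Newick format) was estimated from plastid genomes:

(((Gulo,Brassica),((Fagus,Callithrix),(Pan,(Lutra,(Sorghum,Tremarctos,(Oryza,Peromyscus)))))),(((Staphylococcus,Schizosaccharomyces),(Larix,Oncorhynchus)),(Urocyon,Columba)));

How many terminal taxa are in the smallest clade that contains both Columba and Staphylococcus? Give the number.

The MRCA of Columba and Staphylococcus is the node subtending (((Staphylococcus,Schizosaccharomyces),(Larix,Oncorhynchus)),(Urocyon,Columba)).
That clade contains 6 terminal taxa: Columba, Larix, Oncorhynchus, Schizosaccharomyces, Staphylococcus, Urocyon.

6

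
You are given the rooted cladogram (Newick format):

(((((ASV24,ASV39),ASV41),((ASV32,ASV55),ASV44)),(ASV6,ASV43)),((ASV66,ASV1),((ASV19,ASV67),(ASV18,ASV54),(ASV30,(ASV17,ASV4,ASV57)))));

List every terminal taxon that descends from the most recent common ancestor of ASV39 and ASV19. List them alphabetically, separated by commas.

Tracing ASV39: it sits inside (ASV24,ASV39).
Tracing ASV19: it sits inside (ASV19,ASV67).
The smallest clade enclosing both is the whole tree (their MRCA is the root), so the answer is all 18 tips in alphabetical order.

ASV1, ASV17, ASV18, ASV19, ASV24, ASV30, ASV32, ASV39, ASV4, ASV41, ASV43, ASV44, ASV54, ASV55, ASV57, ASV6, ASV66, ASV67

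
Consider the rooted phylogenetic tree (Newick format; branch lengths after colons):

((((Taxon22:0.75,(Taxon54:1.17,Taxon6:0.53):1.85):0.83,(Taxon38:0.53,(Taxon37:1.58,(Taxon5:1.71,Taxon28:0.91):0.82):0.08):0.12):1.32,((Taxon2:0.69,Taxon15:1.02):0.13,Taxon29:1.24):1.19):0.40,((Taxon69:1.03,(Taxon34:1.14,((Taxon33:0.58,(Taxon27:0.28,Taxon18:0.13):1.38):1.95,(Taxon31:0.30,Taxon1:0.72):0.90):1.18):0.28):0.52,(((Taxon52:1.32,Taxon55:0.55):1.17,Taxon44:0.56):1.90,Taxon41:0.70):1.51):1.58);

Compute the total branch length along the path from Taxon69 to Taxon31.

3.69

The path runs Taxon69 → … → MRCA → … → Taxon31; the MRCA is the node subtending (Taxon69,(Taxon34,((Taxon33,(Taxon27,Taxon18)),(Taxon31,Taxon1)))).
Branch lengths along that path: 1.03 + 0.28 + 1.18 + 0.90 + 0.30 = 3.69.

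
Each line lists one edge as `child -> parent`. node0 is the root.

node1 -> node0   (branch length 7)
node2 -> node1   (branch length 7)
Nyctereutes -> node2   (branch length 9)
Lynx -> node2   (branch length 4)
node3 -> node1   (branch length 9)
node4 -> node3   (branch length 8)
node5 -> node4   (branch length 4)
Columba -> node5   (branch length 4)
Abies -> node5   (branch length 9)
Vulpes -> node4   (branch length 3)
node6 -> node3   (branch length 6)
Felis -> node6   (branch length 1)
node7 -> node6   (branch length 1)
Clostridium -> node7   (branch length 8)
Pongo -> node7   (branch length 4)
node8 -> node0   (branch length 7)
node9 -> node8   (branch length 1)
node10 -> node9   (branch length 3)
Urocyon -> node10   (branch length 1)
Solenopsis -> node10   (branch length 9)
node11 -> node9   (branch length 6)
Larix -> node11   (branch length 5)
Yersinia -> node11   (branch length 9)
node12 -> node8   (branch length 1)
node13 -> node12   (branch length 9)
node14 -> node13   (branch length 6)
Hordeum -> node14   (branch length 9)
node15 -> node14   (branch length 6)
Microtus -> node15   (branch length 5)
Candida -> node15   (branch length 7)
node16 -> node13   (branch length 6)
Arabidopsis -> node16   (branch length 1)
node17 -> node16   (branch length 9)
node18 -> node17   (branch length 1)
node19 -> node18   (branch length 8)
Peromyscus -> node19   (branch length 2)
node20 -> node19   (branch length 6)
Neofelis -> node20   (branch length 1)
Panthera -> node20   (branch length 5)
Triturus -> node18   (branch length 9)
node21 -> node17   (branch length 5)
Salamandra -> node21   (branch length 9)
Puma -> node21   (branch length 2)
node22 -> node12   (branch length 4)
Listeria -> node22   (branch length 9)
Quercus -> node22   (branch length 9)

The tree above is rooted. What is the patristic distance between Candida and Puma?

41

The path runs Candida → … → MRCA → … → Puma; the MRCA is the node subtending ((Hordeum,(Microtus,Candida)),(Arabidopsis,(((Peromyscus,(Neofelis,Panthera)),Triturus),(Salamandra,Puma)))).
Branch lengths along that path: 7 + 6 + 6 + 6 + 9 + 5 + 2 = 41.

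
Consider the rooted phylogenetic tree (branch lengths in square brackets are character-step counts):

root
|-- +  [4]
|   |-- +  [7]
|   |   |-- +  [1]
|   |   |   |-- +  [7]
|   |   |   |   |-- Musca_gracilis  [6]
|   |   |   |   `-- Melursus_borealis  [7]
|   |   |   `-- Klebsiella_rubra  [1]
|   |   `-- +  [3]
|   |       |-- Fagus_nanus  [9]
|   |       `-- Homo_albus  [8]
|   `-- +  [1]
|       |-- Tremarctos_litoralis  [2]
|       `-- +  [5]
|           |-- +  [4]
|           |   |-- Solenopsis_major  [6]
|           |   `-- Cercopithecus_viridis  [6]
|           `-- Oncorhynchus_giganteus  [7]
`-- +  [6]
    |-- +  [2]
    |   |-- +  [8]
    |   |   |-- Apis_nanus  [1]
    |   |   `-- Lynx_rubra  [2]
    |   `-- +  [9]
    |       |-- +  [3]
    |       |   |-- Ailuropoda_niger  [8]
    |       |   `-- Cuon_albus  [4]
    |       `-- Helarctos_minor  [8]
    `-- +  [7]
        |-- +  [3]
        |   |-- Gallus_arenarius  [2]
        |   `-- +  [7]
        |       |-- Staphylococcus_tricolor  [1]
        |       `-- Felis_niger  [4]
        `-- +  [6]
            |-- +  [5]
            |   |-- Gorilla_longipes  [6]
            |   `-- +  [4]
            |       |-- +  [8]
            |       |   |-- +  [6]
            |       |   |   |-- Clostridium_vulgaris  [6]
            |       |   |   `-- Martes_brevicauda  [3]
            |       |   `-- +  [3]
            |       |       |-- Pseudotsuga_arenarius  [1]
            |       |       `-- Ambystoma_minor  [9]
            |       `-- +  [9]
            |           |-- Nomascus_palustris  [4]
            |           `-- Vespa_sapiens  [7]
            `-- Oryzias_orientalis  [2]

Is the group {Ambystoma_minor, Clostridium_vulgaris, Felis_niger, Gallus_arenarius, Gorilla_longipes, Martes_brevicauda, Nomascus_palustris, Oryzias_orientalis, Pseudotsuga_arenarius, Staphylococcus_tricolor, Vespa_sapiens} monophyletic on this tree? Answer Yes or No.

Yes

The most recent common ancestor of these taxa subtends ((Gallus_arenarius,(Staphylococcus_tricolor,Felis_niger)),((Gorilla_longipes,(((Clostridium_vulgaris,Martes_brevicauda),(Pseudotsuga_arenarius,Ambystoma_minor)),(Nomascus_palustris,Vespa_sapiens))),Oryzias_orientalis)).
That clade has exactly 11 tips — every listed taxon and nothing else — so the group is monophyletic.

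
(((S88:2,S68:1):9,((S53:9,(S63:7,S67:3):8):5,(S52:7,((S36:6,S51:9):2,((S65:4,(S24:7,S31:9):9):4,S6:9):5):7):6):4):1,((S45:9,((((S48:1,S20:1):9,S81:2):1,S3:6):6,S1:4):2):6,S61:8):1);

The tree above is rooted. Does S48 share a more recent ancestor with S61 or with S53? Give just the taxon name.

The MRCA of S48 and S61 subtends ((S45,((((S48,S20),S81),S3),S1)),S61) (7 taxa).
The MRCA of S48 and S53 is the root, subtending the entire tree (19 taxa).
The first is nested inside the second, so S48 shares a more recent common ancestor with S61.

S61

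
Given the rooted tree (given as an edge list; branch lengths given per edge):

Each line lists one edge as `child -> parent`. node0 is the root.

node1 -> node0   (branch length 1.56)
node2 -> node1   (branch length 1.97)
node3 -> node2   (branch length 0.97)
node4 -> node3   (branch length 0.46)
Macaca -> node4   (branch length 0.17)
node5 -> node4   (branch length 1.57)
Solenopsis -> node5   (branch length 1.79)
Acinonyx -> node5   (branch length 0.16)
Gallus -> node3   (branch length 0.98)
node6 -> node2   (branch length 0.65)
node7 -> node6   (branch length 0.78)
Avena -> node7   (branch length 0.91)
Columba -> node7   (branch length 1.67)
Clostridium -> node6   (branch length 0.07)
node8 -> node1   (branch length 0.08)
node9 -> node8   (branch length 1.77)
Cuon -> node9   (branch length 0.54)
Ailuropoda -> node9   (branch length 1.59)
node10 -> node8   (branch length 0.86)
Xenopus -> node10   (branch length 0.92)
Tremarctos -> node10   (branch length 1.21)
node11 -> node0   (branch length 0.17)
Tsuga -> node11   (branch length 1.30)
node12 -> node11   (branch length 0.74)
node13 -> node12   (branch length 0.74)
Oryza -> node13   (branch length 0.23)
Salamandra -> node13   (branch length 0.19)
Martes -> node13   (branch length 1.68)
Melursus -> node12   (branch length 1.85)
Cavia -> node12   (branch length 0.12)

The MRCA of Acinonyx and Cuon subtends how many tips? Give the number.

The MRCA of Acinonyx and Cuon is the node subtending ((((Macaca,(Solenopsis,Acinonyx)),Gallus),((Avena,Columba),Clostridium)),((Cuon,Ailuropoda),(Xenopus,Tremarctos))).
That clade contains 11 terminal taxa: Acinonyx, Ailuropoda, Avena, Clostridium, Columba, Cuon, Gallus, Macaca, Solenopsis, Tremarctos, Xenopus.

11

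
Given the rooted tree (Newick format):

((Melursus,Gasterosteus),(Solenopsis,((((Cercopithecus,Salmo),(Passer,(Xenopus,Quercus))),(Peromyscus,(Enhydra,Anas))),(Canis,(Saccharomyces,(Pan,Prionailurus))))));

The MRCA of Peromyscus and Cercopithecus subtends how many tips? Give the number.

The MRCA of Peromyscus and Cercopithecus is the node subtending (((Cercopithecus,Salmo),(Passer,(Xenopus,Quercus))),(Peromyscus,(Enhydra,Anas))).
That clade contains 8 terminal taxa: Anas, Cercopithecus, Enhydra, Passer, Peromyscus, Quercus, Salmo, Xenopus.

8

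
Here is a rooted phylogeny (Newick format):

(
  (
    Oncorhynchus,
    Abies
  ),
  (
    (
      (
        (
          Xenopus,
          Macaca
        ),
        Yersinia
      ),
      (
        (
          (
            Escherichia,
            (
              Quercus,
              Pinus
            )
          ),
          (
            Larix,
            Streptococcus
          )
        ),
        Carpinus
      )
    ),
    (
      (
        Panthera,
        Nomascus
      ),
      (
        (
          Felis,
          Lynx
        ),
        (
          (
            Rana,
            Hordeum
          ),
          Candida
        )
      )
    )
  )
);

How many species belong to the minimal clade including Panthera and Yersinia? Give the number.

16

The MRCA of Panthera and Yersinia is the node subtending ((((Xenopus,Macaca),Yersinia),(((Escherichia,(Quercus,Pinus)),(Larix,Streptococcus)),Carpinus)),((Panthera,Nomascus),((Felis,Lynx),((Rana,Hordeum),Candida)))).
That clade contains 16 terminal taxa: Candida, Carpinus, Escherichia, Felis, Hordeum, Larix, Lynx, Macaca, Nomascus, Panthera, Pinus, Quercus, Rana, Streptococcus, Xenopus, Yersinia.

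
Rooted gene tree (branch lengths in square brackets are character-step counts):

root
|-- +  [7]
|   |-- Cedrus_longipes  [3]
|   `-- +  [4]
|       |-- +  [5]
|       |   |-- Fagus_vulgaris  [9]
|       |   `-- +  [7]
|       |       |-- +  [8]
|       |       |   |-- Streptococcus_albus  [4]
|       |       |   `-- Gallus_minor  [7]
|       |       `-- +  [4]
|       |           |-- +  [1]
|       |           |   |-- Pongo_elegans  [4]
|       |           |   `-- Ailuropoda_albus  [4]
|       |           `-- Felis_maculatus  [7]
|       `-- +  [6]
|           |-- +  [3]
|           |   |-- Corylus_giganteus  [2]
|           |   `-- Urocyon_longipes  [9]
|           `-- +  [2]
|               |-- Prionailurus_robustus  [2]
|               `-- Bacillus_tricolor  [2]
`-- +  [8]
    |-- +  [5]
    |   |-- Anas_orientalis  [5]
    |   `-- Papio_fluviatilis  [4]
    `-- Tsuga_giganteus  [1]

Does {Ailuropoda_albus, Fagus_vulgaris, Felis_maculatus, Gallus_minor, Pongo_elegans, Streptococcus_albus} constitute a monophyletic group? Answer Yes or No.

The most recent common ancestor of these taxa subtends (Fagus_vulgaris,((Streptococcus_albus,Gallus_minor),((Pongo_elegans,Ailuropoda_albus),Felis_maculatus))).
That clade has exactly 6 tips — every listed taxon and nothing else — so the group is monophyletic.

Yes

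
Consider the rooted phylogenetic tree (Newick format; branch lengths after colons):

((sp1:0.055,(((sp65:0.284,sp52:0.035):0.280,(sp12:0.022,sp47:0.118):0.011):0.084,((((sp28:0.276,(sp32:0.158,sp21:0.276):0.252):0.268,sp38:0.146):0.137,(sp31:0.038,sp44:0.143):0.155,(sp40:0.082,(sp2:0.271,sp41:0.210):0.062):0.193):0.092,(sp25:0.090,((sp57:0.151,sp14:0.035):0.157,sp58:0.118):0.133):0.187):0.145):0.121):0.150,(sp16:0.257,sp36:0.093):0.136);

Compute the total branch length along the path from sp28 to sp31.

0.874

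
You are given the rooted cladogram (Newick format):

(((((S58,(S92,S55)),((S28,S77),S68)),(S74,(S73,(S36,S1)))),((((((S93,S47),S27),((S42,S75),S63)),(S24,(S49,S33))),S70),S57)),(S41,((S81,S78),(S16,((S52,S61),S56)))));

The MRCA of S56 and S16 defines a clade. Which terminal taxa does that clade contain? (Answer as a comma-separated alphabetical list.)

Tracing S56: it sits inside ((S52,S61),S56).
Tracing S16: it sits inside (S16,((S52,S61),S56)).
The smallest clade enclosing both is (S16,((S52,S61),S56)); the answer is its 4 terminal taxa in alphabetical order.

S16, S52, S56, S61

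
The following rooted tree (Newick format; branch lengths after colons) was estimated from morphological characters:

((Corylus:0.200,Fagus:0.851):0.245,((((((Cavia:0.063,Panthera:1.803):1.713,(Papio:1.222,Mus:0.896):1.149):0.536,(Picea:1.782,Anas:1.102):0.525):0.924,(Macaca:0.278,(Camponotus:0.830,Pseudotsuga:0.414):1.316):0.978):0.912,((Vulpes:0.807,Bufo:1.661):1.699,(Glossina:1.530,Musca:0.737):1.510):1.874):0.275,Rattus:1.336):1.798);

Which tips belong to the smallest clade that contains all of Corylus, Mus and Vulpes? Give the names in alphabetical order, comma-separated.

Anas, Bufo, Camponotus, Cavia, Corylus, Fagus, Glossina, Macaca, Mus, Musca, Panthera, Papio, Picea, Pseudotsuga, Rattus, Vulpes

Tracing Corylus: it sits inside (Corylus,Fagus).
Tracing Mus: it sits inside (Papio,Mus).
Tracing Vulpes: it sits inside (Vulpes,Bufo).
The smallest clade enclosing all 3 is the whole tree (their MRCA is the root), so the answer is all 16 tips in alphabetical order.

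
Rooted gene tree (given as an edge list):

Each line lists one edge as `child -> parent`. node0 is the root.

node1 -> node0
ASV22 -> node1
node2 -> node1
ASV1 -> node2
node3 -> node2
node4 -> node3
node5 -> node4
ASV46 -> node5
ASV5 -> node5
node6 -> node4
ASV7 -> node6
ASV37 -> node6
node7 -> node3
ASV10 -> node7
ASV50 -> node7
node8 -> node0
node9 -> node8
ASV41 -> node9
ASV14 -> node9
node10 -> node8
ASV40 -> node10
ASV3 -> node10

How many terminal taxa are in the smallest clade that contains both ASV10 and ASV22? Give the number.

8

The MRCA of ASV10 and ASV22 is the node subtending (ASV22,(ASV1,(((ASV46,ASV5),(ASV7,ASV37)),(ASV10,ASV50)))).
That clade contains 8 terminal taxa: ASV1, ASV10, ASV22, ASV37, ASV46, ASV5, ASV50, ASV7.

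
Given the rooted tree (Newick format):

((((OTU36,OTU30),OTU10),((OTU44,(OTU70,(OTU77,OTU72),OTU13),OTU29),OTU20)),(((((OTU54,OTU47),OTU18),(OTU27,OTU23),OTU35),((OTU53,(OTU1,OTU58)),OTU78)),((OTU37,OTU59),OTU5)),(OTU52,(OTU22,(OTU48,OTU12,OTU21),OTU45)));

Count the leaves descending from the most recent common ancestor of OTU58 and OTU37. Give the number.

The MRCA of OTU58 and OTU37 is the node subtending (((((OTU54,OTU47),OTU18),(OTU27,OTU23),OTU35),((OTU53,(OTU1,OTU58)),OTU78)),((OTU37,OTU59),OTU5)).
That clade contains 13 terminal taxa: OTU1, OTU18, OTU23, OTU27, OTU35, OTU37, OTU47, OTU5, OTU53, OTU54, OTU58, OTU59, OTU78.

13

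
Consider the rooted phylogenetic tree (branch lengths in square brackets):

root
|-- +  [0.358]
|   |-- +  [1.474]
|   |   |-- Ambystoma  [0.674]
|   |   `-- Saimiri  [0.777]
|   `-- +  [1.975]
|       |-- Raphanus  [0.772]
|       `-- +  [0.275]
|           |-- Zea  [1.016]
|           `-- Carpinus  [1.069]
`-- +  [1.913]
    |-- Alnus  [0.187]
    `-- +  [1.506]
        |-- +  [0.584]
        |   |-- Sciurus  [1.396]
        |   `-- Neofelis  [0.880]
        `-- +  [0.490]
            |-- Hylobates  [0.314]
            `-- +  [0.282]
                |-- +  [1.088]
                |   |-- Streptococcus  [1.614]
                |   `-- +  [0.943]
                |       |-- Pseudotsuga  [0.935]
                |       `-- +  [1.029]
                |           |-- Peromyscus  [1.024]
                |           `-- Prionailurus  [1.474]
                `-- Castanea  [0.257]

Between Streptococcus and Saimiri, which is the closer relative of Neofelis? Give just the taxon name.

Streptococcus

The MRCA of Neofelis and Streptococcus subtends ((Sciurus,Neofelis),(Hylobates,((Streptococcus,(Pseudotsuga,(Peromyscus,Prionailurus))),Castanea))) (8 taxa).
The MRCA of Neofelis and Saimiri is the root, subtending the entire tree (14 taxa).
The first is nested inside the second, so Neofelis shares a more recent common ancestor with Streptococcus.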